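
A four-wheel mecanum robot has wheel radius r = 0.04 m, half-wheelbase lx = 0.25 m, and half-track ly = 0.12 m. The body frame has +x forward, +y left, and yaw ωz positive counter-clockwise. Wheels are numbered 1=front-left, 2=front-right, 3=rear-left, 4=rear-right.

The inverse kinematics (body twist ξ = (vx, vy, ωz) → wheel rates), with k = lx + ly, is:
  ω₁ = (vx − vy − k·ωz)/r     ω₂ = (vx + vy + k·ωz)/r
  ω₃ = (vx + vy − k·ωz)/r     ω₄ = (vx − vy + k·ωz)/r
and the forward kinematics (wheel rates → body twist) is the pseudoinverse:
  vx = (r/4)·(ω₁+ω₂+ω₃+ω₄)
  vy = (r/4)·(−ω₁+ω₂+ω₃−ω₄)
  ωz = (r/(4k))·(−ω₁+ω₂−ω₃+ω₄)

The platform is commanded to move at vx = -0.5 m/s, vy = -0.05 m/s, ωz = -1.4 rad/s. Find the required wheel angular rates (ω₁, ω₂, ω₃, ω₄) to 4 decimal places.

(1.7000, -26.7000, -0.8000, -24.2000)

k = lx + ly = 0.25 + 0.12 = 0.3700;  k·ωz = 0.3700·-1.4 = -0.5180
ω₁ (FL) = (vx − vy − k·ωz)/r = 0.0680/0.04 = 1.7000
ω₂ (FR) = (vx + vy + k·ωz)/r = -1.0680/0.04 = -26.7000
ω₃ (RL) = (vx + vy − k·ωz)/r = -0.0320/0.04 = -0.8000
ω₄ (RR) = (vx − vy + k·ωz)/r = -0.9680/0.04 = -24.2000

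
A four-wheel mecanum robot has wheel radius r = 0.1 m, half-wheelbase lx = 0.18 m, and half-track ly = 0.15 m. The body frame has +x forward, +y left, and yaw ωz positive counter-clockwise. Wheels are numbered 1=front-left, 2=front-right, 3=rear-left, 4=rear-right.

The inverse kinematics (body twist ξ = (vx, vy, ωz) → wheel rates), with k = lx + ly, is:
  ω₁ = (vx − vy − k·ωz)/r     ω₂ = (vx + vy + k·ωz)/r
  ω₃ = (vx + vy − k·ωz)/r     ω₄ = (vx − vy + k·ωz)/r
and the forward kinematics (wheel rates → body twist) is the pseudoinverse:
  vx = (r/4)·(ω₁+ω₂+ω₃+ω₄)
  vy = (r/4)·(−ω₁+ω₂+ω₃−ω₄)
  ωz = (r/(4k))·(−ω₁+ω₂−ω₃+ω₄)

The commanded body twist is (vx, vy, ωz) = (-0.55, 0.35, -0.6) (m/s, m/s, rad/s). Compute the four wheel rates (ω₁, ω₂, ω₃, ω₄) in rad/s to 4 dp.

k = lx + ly = 0.18 + 0.15 = 0.3300;  k·ωz = 0.3300·-0.6 = -0.1980
ω₁ (FL) = (vx − vy − k·ωz)/r = -0.7020/0.1 = -7.0200
ω₂ (FR) = (vx + vy + k·ωz)/r = -0.3980/0.1 = -3.9800
ω₃ (RL) = (vx + vy − k·ωz)/r = -0.0020/0.1 = -0.0200
ω₄ (RR) = (vx − vy + k·ωz)/r = -1.0980/0.1 = -10.9800

(-7.0200, -3.9800, -0.0200, -10.9800)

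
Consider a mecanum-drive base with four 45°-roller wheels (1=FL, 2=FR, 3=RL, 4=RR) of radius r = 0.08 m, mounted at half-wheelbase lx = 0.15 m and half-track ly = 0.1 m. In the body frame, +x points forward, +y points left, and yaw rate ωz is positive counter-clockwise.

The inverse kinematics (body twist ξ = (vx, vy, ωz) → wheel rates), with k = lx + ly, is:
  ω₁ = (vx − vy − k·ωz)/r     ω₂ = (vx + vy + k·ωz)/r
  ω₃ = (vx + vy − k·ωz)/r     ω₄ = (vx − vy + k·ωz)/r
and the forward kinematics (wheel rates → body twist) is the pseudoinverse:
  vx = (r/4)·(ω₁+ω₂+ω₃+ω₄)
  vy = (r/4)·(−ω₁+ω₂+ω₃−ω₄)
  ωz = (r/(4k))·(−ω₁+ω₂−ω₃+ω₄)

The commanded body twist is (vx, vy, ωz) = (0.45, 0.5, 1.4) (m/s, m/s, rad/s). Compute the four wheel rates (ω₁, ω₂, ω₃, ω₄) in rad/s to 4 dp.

(-5.0000, 16.2500, 7.5000, 3.7500)

k = lx + ly = 0.15 + 0.1 = 0.2500;  k·ωz = 0.2500·1.4 = 0.3500
ω₁ (FL) = (vx − vy − k·ωz)/r = -0.4000/0.08 = -5.0000
ω₂ (FR) = (vx + vy + k·ωz)/r = 1.3000/0.08 = 16.2500
ω₃ (RL) = (vx + vy − k·ωz)/r = 0.6000/0.08 = 7.5000
ω₄ (RR) = (vx − vy + k·ωz)/r = 0.3000/0.08 = 3.7500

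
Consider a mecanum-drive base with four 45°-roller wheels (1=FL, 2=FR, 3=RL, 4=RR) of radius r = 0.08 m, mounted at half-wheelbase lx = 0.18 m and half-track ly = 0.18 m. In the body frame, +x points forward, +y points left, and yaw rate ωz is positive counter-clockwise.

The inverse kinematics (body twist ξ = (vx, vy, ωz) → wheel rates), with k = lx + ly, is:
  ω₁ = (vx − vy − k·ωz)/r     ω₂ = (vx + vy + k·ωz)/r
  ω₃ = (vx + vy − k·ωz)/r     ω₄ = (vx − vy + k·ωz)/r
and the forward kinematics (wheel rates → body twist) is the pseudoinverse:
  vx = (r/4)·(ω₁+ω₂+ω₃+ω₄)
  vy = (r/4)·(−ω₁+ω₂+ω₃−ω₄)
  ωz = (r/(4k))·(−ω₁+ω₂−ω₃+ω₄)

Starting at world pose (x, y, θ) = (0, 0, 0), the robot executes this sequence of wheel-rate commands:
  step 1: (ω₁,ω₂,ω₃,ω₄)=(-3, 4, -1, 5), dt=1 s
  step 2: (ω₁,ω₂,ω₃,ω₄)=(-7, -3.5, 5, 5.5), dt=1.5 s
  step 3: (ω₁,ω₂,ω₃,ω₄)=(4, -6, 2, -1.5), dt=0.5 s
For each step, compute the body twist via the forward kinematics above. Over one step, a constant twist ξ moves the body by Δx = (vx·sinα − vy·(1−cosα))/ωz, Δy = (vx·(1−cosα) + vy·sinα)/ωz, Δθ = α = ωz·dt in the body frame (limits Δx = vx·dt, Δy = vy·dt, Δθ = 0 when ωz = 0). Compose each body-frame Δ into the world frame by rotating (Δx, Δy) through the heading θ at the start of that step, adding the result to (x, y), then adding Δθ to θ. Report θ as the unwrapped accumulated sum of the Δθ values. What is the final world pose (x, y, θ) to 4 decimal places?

(0.0547, 0.0562, 0.6806)

step 1: ξ=(vx,vy,ωz)=(0.1000, 0.0200, 0.7222), dt=1.0 → body Δ=(0.0846, 0.0529, 0.7222) → world pose (0.0846, 0.0529, 0.7222)
step 2: ξ=(vx,vy,ωz)=(0.0000, 0.0600, 0.2222), dt=1.5 → body Δ=(-0.0149, 0.0883, 0.3333) → world pose (0.0151, 0.1093, 1.0556)
step 3: ξ=(vx,vy,ωz)=(-0.0300, -0.1300, -0.7500), dt=0.5 → body Δ=(-0.0267, -0.0607, -0.3750) → world pose (0.0547, 0.0562, 0.6806)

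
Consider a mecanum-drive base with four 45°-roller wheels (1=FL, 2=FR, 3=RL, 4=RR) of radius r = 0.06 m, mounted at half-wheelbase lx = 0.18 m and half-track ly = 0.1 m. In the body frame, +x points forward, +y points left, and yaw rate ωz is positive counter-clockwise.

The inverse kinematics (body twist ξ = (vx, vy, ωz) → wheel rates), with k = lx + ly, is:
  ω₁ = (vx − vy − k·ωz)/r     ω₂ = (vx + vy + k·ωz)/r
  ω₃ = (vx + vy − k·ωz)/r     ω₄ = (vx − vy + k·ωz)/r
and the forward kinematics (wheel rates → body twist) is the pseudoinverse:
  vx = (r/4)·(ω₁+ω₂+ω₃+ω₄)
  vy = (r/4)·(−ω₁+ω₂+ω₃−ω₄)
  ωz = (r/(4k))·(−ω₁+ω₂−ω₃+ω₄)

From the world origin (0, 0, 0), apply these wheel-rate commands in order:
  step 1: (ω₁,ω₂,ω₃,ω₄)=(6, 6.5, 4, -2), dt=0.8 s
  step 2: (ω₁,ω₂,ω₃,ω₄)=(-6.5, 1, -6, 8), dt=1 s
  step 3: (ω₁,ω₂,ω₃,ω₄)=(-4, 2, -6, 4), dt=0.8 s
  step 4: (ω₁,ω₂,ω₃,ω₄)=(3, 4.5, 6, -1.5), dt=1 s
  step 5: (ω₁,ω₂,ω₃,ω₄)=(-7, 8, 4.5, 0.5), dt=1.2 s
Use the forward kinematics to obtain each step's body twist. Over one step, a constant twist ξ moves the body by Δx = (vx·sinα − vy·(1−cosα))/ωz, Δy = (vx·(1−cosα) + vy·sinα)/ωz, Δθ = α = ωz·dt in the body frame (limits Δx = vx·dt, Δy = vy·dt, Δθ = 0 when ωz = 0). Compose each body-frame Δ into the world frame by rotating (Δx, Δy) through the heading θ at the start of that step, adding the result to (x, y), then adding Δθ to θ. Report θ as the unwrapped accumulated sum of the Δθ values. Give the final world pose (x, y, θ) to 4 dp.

(-0.2552, 0.1737, 1.9875)

step 1: ξ=(vx,vy,ωz)=(0.2175, 0.0975, -0.2946), dt=0.8 → body Δ=(0.1815, 0.0569, -0.2357) → world pose (0.1815, 0.0569, -0.2357)
step 2: ξ=(vx,vy,ωz)=(-0.0525, -0.0975, 1.1518), dt=1.0 → body Δ=(0.0086, -0.1044, 1.1518) → world pose (0.1655, -0.0466, 0.9161)
step 3: ξ=(vx,vy,ωz)=(-0.0600, -0.0600, 0.8571), dt=0.8 → body Δ=(-0.0285, -0.0601, 0.6857) → world pose (0.1959, -0.1058, 1.6018)
step 4: ξ=(vx,vy,ωz)=(0.1800, 0.1350, -0.3214), dt=1.0 → body Δ=(0.1984, 0.1040, -0.3214) → world pose (0.0858, 0.0893, 1.2804)
step 5: ξ=(vx,vy,ωz)=(0.0900, 0.2850, 0.5893), dt=1.2 → body Δ=(-0.0167, 0.3508, 0.7071) → world pose (-0.2552, 0.1737, 1.9875)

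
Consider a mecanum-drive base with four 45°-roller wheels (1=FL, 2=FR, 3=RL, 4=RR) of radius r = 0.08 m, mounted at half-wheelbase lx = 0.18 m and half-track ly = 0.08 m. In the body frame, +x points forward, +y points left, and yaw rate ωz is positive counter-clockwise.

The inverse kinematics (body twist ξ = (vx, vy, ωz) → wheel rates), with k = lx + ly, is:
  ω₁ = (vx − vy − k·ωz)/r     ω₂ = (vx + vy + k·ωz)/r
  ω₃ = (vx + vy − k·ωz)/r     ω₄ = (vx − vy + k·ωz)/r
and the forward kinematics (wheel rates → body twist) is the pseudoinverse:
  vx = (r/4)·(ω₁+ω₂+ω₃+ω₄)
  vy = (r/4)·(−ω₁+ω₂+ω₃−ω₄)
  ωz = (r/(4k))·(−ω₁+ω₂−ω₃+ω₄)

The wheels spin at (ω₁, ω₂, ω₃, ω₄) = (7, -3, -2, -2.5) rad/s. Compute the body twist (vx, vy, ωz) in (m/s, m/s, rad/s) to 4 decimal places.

k = lx + ly = 0.18 + 0.08 = 0.2600
ω₁+ω₂+ω₃+ω₄ = -0.5000  →  vx = (0.08/4)·-0.5000 = -0.0100
−ω₁+ω₂+ω₃−ω₄ = -9.5000  →  vy = (0.08/4)·-9.5000 = -0.1900
−ω₁+ω₂−ω₃+ω₄ = -10.5000  →  ωz = (0.08/1.0400)·-10.5000 = -0.8077

(-0.0100, -0.1900, -0.8077)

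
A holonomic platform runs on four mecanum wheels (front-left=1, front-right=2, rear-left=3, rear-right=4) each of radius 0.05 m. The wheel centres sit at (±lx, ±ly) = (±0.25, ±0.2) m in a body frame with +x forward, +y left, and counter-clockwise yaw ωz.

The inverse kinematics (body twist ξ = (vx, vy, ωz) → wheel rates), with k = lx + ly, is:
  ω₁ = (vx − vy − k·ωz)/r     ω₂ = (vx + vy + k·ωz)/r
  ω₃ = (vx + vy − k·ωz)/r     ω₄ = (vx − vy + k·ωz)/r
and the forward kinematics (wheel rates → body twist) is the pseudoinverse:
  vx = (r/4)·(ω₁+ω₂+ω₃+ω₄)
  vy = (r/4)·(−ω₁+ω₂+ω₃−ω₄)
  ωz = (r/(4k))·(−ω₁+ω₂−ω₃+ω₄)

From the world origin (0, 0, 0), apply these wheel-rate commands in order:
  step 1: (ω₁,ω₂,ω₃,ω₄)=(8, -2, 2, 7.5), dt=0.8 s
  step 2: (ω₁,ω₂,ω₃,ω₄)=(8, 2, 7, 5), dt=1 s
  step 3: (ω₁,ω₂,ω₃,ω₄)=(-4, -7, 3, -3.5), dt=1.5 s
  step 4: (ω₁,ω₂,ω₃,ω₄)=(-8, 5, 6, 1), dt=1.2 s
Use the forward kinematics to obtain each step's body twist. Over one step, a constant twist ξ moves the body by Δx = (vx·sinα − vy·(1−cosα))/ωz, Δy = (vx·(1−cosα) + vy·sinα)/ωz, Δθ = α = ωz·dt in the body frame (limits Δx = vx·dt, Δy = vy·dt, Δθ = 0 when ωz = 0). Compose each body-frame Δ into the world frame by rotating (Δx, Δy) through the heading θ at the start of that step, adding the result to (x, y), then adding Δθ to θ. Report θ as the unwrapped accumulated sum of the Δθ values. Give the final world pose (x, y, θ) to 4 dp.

step 1: ξ=(vx,vy,ωz)=(0.1938, -0.1938, -0.1250), dt=0.8 → body Δ=(0.1470, -0.1625, -0.1000) → world pose (0.1470, -0.1625, -0.1000)
step 2: ξ=(vx,vy,ωz)=(0.2750, -0.0500, -0.2222), dt=1.0 → body Δ=(0.2672, -0.0800, -0.2222) → world pose (0.4049, -0.2688, -0.3222)
step 3: ξ=(vx,vy,ωz)=(-0.1438, 0.0438, -0.2639), dt=1.5 → body Δ=(-0.1972, 0.1060, -0.3958) → world pose (0.2514, -0.1057, -0.7181)
step 4: ξ=(vx,vy,ωz)=(0.0500, 0.2250, 0.2222), dt=1.2 → body Δ=(0.0235, 0.2748, 0.2667) → world pose (0.4499, 0.0857, -0.4514)

(0.4499, 0.0857, -0.4514)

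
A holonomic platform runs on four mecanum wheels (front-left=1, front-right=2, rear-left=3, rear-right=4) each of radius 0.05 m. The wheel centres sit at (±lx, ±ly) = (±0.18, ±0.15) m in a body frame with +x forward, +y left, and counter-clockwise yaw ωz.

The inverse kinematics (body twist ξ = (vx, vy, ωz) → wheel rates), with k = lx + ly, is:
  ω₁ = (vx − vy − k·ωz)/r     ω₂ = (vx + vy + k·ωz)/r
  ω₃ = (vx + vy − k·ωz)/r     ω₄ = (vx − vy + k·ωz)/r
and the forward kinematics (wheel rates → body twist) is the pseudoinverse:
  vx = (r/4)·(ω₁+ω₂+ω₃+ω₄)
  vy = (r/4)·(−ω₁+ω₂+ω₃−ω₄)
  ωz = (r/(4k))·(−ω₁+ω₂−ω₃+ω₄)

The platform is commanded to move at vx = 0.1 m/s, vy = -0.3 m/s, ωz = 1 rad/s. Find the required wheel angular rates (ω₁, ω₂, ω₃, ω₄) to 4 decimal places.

k = lx + ly = 0.18 + 0.15 = 0.3300;  k·ωz = 0.3300·1 = 0.3300
ω₁ (FL) = (vx − vy − k·ωz)/r = 0.0700/0.05 = 1.4000
ω₂ (FR) = (vx + vy + k·ωz)/r = 0.1300/0.05 = 2.6000
ω₃ (RL) = (vx + vy − k·ωz)/r = -0.5300/0.05 = -10.6000
ω₄ (RR) = (vx − vy + k·ωz)/r = 0.7300/0.05 = 14.6000

(1.4000, 2.6000, -10.6000, 14.6000)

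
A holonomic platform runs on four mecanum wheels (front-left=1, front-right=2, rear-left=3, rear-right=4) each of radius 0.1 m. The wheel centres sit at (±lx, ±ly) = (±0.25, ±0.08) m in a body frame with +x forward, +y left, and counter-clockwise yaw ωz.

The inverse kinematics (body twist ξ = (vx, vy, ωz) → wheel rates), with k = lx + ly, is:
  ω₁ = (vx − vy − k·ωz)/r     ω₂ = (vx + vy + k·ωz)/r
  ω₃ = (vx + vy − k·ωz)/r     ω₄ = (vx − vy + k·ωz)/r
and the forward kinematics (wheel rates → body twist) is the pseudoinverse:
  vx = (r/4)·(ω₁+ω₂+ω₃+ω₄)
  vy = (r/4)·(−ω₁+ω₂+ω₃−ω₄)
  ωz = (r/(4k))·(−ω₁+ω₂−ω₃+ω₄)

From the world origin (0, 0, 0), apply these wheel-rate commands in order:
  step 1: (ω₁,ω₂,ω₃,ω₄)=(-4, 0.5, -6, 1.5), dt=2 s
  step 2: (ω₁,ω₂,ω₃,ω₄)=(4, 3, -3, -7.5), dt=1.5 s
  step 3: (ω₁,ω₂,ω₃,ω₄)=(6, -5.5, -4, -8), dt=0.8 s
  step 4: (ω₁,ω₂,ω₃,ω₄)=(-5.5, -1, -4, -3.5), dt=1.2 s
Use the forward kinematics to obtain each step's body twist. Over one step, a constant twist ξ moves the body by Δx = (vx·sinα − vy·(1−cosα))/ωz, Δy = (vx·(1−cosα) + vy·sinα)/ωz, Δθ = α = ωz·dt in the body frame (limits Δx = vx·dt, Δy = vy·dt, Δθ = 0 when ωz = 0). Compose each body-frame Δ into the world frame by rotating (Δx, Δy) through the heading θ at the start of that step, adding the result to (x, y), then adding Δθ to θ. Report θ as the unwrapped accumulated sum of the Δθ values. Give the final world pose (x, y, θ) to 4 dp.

step 1: ξ=(vx,vy,ωz)=(-0.2000, -0.0750, 0.9091), dt=2.0 → body Δ=(-0.1106, -0.3539, 1.8182) → world pose (-0.1106, -0.3539, 1.8182)
step 2: ξ=(vx,vy,ωz)=(-0.0875, 0.0875, -0.4167), dt=1.5 → body Δ=(-0.0832, 0.1626, -0.6250) → world pose (-0.2479, -0.4743, 1.1932)
step 3: ξ=(vx,vy,ωz)=(-0.2875, -0.1875, -1.1742), dt=0.8 → body Δ=(-0.2631, -0.0286, -0.9394) → world pose (-0.3183, -0.7294, 0.2538)
step 4: ξ=(vx,vy,ωz)=(-0.3500, 0.1000, 0.3788), dt=1.2 → body Δ=(-0.4325, 0.0221, 0.4545) → world pose (-0.7425, -0.8166, 0.7083)

(-0.7425, -0.8166, 0.7083)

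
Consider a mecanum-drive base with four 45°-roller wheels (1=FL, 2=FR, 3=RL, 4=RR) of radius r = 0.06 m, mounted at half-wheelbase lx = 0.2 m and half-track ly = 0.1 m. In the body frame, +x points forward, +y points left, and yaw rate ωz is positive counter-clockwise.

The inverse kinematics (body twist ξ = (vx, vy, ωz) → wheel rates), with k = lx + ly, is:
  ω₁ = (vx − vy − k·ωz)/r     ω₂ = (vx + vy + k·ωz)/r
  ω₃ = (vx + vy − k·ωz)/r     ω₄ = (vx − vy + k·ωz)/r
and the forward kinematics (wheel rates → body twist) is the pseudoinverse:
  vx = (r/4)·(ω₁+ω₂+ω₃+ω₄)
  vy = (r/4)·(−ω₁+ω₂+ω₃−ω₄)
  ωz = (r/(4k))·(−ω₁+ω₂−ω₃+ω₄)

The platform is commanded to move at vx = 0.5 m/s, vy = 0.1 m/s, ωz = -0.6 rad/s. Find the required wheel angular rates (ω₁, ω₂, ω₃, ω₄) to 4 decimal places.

k = lx + ly = 0.2 + 0.1 = 0.3000;  k·ωz = 0.3000·-0.6 = -0.1800
ω₁ (FL) = (vx − vy − k·ωz)/r = 0.5800/0.06 = 9.6667
ω₂ (FR) = (vx + vy + k·ωz)/r = 0.4200/0.06 = 7.0000
ω₃ (RL) = (vx + vy − k·ωz)/r = 0.7800/0.06 = 13.0000
ω₄ (RR) = (vx − vy + k·ωz)/r = 0.2200/0.06 = 3.6667

(9.6667, 7.0000, 13.0000, 3.6667)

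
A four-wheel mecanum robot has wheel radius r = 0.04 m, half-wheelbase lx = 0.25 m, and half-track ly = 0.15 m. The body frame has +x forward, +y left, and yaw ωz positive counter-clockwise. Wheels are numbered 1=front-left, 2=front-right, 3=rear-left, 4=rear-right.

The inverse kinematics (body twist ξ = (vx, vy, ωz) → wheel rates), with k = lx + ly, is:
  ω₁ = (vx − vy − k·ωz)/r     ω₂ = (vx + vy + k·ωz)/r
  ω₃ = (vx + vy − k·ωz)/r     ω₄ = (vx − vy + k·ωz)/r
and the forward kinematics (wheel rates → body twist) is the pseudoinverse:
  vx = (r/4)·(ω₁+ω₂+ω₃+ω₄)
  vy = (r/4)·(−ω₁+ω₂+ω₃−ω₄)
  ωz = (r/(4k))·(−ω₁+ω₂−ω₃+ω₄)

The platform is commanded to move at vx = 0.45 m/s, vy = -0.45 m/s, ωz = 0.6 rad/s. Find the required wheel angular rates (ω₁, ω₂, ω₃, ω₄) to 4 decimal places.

(16.5000, 6.0000, -6.0000, 28.5000)

k = lx + ly = 0.25 + 0.15 = 0.4000;  k·ωz = 0.4000·0.6 = 0.2400
ω₁ (FL) = (vx − vy − k·ωz)/r = 0.6600/0.04 = 16.5000
ω₂ (FR) = (vx + vy + k·ωz)/r = 0.2400/0.04 = 6.0000
ω₃ (RL) = (vx + vy − k·ωz)/r = -0.2400/0.04 = -6.0000
ω₄ (RR) = (vx − vy + k·ωz)/r = 1.1400/0.04 = 28.5000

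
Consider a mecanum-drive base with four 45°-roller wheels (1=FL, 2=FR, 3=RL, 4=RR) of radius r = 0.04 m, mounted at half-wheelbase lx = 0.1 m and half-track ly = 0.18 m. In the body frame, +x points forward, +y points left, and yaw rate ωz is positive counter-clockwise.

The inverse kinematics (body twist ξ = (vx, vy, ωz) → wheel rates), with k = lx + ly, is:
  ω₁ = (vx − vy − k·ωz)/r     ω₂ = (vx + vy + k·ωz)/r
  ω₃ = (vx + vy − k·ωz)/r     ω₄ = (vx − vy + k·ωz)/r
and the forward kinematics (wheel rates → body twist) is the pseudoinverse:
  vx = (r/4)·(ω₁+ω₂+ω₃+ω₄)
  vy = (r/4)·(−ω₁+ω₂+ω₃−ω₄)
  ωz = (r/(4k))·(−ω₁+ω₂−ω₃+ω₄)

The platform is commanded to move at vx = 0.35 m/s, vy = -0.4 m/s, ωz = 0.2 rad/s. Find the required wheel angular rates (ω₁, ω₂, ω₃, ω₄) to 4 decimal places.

k = lx + ly = 0.1 + 0.18 = 0.2800;  k·ωz = 0.2800·0.2 = 0.0560
ω₁ (FL) = (vx − vy − k·ωz)/r = 0.6940/0.04 = 17.3500
ω₂ (FR) = (vx + vy + k·ωz)/r = 0.0060/0.04 = 0.1500
ω₃ (RL) = (vx + vy − k·ωz)/r = -0.1060/0.04 = -2.6500
ω₄ (RR) = (vx − vy + k·ωz)/r = 0.8060/0.04 = 20.1500

(17.3500, 0.1500, -2.6500, 20.1500)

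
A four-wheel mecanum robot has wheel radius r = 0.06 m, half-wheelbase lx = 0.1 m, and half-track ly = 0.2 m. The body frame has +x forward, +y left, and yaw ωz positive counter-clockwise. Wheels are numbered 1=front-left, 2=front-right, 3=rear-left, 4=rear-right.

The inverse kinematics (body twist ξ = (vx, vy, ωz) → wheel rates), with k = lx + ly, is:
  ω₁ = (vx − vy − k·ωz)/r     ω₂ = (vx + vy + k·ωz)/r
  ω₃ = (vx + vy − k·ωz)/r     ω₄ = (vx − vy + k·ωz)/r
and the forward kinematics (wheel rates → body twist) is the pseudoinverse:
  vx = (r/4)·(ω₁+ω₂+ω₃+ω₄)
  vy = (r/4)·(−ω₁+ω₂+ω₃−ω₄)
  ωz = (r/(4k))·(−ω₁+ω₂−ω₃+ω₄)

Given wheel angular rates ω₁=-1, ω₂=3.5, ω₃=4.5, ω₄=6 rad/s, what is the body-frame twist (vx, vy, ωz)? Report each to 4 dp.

k = lx + ly = 0.1 + 0.2 = 0.3000
ω₁+ω₂+ω₃+ω₄ = 13.0000  →  vx = (0.06/4)·13.0000 = 0.1950
−ω₁+ω₂+ω₃−ω₄ = 3.0000  →  vy = (0.06/4)·3.0000 = 0.0450
−ω₁+ω₂−ω₃+ω₄ = 6.0000  →  ωz = (0.06/1.2000)·6.0000 = 0.3000

(0.1950, 0.0450, 0.3000)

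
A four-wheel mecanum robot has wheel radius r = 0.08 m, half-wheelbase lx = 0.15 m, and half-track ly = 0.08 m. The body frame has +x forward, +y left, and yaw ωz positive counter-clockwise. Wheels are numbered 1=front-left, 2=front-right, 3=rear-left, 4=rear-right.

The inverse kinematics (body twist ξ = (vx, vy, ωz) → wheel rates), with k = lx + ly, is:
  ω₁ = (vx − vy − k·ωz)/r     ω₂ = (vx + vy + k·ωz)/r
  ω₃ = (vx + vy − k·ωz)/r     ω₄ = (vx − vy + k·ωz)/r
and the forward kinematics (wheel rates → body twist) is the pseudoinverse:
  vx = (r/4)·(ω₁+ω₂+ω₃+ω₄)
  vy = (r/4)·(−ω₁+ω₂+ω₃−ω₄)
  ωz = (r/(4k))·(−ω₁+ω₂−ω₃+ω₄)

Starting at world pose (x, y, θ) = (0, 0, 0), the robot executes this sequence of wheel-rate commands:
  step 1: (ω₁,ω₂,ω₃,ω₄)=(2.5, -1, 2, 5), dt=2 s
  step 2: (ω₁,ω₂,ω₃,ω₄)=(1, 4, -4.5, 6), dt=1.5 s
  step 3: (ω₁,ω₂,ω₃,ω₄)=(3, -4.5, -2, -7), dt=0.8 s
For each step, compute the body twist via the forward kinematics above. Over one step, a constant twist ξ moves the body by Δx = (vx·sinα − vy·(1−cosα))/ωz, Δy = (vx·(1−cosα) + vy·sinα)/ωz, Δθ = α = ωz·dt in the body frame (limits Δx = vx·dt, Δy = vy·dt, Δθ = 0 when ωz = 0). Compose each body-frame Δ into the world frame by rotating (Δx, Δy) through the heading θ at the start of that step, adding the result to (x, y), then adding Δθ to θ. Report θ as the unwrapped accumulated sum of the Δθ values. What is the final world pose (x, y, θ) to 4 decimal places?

(0.5721, -0.4574, 0.8043)

step 1: ξ=(vx,vy,ωz)=(0.1700, -0.1300, -0.0435), dt=2.0 → body Δ=(0.3283, -0.2744, -0.0870) → world pose (0.3283, -0.2744, -0.0870)
step 2: ξ=(vx,vy,ωz)=(0.1300, -0.1500, 1.1739), dt=1.5 → body Δ=(0.2607, 0.0062, 1.7609) → world pose (0.5885, -0.2909, 1.6739)
step 3: ξ=(vx,vy,ωz)=(-0.2100, -0.0500, -1.0870), dt=0.8 → body Δ=(-0.1639, 0.0334, -0.8696) → world pose (0.5721, -0.4574, 0.8043)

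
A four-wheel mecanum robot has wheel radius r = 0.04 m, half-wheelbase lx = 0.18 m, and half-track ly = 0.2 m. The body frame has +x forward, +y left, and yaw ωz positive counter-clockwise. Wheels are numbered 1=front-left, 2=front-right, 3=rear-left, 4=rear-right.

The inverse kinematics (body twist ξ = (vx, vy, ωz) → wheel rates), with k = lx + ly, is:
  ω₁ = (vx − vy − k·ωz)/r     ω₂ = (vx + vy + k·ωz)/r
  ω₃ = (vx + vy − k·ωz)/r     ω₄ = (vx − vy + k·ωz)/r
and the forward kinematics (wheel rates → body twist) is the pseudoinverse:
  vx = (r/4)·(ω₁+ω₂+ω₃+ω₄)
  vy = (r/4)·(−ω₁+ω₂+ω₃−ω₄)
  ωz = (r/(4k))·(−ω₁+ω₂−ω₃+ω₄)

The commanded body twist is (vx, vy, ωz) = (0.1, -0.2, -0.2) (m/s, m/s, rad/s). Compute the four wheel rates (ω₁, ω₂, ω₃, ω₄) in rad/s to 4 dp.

k = lx + ly = 0.18 + 0.2 = 0.3800;  k·ωz = 0.3800·-0.2 = -0.0760
ω₁ (FL) = (vx − vy − k·ωz)/r = 0.3760/0.04 = 9.4000
ω₂ (FR) = (vx + vy + k·ωz)/r = -0.1760/0.04 = -4.4000
ω₃ (RL) = (vx + vy − k·ωz)/r = -0.0240/0.04 = -0.6000
ω₄ (RR) = (vx − vy + k·ωz)/r = 0.2240/0.04 = 5.6000

(9.4000, -4.4000, -0.6000, 5.6000)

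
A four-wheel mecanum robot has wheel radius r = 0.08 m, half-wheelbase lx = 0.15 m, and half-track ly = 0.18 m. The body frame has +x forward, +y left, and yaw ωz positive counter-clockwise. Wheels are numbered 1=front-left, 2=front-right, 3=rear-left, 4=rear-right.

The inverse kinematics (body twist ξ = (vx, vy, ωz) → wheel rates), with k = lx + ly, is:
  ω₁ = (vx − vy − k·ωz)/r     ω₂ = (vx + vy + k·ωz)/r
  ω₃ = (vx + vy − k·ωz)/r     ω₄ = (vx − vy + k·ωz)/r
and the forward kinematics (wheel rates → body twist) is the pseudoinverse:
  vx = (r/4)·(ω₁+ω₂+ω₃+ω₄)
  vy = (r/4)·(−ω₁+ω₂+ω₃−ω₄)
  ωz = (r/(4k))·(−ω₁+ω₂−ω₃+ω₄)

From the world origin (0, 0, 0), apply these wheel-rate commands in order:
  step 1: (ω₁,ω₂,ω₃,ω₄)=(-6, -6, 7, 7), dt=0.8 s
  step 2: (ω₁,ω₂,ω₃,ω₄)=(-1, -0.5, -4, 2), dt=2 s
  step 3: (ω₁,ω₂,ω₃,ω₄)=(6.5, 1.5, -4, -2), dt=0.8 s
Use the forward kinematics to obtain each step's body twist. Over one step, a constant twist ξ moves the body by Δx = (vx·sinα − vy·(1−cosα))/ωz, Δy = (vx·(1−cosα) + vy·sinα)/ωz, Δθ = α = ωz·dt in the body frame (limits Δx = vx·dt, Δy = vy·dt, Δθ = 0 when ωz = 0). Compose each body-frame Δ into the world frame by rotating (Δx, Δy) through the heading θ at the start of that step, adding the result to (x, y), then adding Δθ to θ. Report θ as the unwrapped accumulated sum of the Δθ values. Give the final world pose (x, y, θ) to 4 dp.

step 1: ξ=(vx,vy,ωz)=(0.0400, 0.0000, 0.0000), dt=0.8 → body Δ=(0.0320, 0.0000, 0.0000) → world pose (0.0320, 0.0000, 0.0000)
step 2: ξ=(vx,vy,ωz)=(-0.0700, -0.1100, 0.3939), dt=2.0 → body Δ=(-0.0437, -0.2503, 0.7879) → world pose (-0.0117, -0.2503, 0.7879)
step 3: ξ=(vx,vy,ωz)=(0.0400, -0.1400, -0.1818), dt=0.8 → body Δ=(0.0238, -0.1139, -0.1455) → world pose (0.0858, -0.3138, 0.6424)

(0.0858, -0.3138, 0.6424)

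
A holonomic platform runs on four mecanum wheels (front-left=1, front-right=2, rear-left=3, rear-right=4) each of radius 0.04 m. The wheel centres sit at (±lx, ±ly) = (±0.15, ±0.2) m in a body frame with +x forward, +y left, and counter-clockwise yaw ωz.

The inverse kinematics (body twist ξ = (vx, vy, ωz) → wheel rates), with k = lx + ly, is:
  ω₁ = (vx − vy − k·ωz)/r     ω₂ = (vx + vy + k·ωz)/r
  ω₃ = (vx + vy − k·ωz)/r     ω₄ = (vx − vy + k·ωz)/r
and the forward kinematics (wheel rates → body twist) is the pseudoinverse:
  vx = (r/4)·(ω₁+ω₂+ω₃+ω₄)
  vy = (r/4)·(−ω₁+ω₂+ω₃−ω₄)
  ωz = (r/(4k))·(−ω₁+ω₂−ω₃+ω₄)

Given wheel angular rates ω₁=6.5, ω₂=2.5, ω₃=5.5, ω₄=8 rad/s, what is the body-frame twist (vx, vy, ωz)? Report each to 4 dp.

(0.2250, -0.0650, -0.0429)

k = lx + ly = 0.15 + 0.2 = 0.3500
ω₁+ω₂+ω₃+ω₄ = 22.5000  →  vx = (0.04/4)·22.5000 = 0.2250
−ω₁+ω₂+ω₃−ω₄ = -6.5000  →  vy = (0.04/4)·-6.5000 = -0.0650
−ω₁+ω₂−ω₃+ω₄ = -1.5000  →  ωz = (0.04/1.4000)·-1.5000 = -0.0429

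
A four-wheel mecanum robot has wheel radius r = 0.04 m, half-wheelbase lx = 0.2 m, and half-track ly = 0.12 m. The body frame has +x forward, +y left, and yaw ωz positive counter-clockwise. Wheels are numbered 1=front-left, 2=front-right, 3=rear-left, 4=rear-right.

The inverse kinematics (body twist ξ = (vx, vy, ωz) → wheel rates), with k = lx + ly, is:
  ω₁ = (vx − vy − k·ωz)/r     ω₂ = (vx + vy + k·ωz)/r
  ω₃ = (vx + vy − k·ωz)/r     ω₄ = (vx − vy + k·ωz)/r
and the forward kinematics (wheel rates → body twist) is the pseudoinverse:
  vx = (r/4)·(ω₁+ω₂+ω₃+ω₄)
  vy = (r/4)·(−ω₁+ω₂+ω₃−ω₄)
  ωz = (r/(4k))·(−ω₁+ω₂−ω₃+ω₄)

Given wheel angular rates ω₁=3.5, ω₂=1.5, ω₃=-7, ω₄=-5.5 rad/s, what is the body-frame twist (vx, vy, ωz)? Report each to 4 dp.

k = lx + ly = 0.2 + 0.12 = 0.3200
ω₁+ω₂+ω₃+ω₄ = -7.5000  →  vx = (0.04/4)·-7.5000 = -0.0750
−ω₁+ω₂+ω₃−ω₄ = -3.5000  →  vy = (0.04/4)·-3.5000 = -0.0350
−ω₁+ω₂−ω₃+ω₄ = -0.5000  →  ωz = (0.04/1.2800)·-0.5000 = -0.0156

(-0.0750, -0.0350, -0.0156)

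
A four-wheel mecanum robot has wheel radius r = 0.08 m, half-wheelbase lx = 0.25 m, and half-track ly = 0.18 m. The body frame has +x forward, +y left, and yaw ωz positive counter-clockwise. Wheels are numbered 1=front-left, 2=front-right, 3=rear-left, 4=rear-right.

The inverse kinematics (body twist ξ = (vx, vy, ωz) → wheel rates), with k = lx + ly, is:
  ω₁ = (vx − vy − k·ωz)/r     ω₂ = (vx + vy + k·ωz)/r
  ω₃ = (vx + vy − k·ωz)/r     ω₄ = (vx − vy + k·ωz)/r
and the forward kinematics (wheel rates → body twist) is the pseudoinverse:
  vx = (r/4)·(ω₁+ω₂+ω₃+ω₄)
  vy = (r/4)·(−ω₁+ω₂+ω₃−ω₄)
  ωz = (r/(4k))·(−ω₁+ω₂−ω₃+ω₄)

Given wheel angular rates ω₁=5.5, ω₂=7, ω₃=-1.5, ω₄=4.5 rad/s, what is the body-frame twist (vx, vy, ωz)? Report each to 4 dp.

k = lx + ly = 0.25 + 0.18 = 0.4300
ω₁+ω₂+ω₃+ω₄ = 15.5000  →  vx = (0.08/4)·15.5000 = 0.3100
−ω₁+ω₂+ω₃−ω₄ = -4.5000  →  vy = (0.08/4)·-4.5000 = -0.0900
−ω₁+ω₂−ω₃+ω₄ = 7.5000  →  ωz = (0.08/1.7200)·7.5000 = 0.3488

(0.3100, -0.0900, 0.3488)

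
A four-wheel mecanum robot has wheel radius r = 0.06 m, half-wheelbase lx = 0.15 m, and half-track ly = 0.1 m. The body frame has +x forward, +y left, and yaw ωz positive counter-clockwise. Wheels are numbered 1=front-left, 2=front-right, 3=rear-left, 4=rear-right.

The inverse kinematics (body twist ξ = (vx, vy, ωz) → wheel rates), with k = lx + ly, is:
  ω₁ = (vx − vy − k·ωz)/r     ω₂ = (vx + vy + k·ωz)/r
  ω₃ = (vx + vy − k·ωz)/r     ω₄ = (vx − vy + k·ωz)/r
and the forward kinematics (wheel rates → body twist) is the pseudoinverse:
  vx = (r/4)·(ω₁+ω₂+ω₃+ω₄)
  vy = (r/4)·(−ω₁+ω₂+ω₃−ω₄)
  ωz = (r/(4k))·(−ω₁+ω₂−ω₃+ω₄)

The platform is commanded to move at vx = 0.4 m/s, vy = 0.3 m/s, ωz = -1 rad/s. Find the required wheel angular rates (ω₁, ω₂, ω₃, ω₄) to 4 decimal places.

k = lx + ly = 0.15 + 0.1 = 0.2500;  k·ωz = 0.2500·-1 = -0.2500
ω₁ (FL) = (vx − vy − k·ωz)/r = 0.3500/0.06 = 5.8333
ω₂ (FR) = (vx + vy + k·ωz)/r = 0.4500/0.06 = 7.5000
ω₃ (RL) = (vx + vy − k·ωz)/r = 0.9500/0.06 = 15.8333
ω₄ (RR) = (vx − vy + k·ωz)/r = -0.1500/0.06 = -2.5000

(5.8333, 7.5000, 15.8333, -2.5000)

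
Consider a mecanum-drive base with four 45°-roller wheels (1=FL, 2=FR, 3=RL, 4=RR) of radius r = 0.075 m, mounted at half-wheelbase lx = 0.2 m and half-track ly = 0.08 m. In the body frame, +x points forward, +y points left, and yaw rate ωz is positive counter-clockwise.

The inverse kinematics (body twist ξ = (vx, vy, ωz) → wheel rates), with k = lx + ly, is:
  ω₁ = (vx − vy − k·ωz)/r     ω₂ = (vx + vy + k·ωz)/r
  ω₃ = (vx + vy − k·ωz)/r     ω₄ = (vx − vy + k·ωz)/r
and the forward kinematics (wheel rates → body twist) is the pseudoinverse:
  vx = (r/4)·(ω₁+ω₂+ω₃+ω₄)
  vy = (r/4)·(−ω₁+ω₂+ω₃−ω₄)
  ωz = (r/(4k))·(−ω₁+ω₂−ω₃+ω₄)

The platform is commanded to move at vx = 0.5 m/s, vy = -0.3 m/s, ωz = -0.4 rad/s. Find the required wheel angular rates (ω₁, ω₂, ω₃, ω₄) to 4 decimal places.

(12.1600, 1.1733, 4.1600, 9.1733)

k = lx + ly = 0.2 + 0.08 = 0.2800;  k·ωz = 0.2800·-0.4 = -0.1120
ω₁ (FL) = (vx − vy − k·ωz)/r = 0.9120/0.075 = 12.1600
ω₂ (FR) = (vx + vy + k·ωz)/r = 0.0880/0.075 = 1.1733
ω₃ (RL) = (vx + vy − k·ωz)/r = 0.3120/0.075 = 4.1600
ω₄ (RR) = (vx − vy + k·ωz)/r = 0.6880/0.075 = 9.1733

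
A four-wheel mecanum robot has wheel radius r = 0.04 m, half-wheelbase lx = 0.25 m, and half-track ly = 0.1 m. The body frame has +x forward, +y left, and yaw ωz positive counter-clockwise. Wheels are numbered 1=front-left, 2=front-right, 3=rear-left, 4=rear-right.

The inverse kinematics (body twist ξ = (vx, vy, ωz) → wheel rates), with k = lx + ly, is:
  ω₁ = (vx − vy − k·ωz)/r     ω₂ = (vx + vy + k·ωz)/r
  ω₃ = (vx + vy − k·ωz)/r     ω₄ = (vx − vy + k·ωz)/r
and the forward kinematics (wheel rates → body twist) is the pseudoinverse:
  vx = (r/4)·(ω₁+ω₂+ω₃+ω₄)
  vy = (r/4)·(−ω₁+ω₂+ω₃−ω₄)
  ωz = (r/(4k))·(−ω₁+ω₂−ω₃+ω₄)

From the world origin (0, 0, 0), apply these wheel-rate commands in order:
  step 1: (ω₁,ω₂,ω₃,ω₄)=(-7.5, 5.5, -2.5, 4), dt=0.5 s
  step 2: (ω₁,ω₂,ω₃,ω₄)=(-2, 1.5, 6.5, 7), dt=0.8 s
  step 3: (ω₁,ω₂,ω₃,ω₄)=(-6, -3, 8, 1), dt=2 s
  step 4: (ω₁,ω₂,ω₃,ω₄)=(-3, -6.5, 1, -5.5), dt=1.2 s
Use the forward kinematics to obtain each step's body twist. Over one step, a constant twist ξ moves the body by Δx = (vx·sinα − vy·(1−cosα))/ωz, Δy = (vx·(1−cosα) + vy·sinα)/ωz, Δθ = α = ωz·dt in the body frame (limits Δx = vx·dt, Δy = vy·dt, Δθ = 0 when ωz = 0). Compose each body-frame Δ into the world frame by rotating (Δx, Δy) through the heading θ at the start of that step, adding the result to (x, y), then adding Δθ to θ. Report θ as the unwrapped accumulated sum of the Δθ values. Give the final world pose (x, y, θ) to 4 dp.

(-0.1326, 0.3215, -0.2014)

step 1: ξ=(vx,vy,ωz)=(-0.0050, 0.0650, 0.5571), dt=0.5 → body Δ=(-0.0070, 0.0317, 0.2786) → world pose (-0.0070, 0.0317, 0.2786)
step 2: ξ=(vx,vy,ωz)=(0.1300, 0.0300, 0.1143), dt=0.8 → body Δ=(0.1028, 0.0287, 0.0914) → world pose (0.0839, 0.0876, 0.3700)
step 3: ξ=(vx,vy,ωz)=(0.0000, 0.1000, -0.1143), dt=2.0 → body Δ=(0.0228, 0.1983, -0.2286) → world pose (0.0335, 0.2807, 0.1414)
step 4: ξ=(vx,vy,ωz)=(-0.1400, 0.0300, -0.2857), dt=1.2 → body Δ=(-0.1586, 0.0638, -0.3429) → world pose (-0.1326, 0.3215, -0.2014)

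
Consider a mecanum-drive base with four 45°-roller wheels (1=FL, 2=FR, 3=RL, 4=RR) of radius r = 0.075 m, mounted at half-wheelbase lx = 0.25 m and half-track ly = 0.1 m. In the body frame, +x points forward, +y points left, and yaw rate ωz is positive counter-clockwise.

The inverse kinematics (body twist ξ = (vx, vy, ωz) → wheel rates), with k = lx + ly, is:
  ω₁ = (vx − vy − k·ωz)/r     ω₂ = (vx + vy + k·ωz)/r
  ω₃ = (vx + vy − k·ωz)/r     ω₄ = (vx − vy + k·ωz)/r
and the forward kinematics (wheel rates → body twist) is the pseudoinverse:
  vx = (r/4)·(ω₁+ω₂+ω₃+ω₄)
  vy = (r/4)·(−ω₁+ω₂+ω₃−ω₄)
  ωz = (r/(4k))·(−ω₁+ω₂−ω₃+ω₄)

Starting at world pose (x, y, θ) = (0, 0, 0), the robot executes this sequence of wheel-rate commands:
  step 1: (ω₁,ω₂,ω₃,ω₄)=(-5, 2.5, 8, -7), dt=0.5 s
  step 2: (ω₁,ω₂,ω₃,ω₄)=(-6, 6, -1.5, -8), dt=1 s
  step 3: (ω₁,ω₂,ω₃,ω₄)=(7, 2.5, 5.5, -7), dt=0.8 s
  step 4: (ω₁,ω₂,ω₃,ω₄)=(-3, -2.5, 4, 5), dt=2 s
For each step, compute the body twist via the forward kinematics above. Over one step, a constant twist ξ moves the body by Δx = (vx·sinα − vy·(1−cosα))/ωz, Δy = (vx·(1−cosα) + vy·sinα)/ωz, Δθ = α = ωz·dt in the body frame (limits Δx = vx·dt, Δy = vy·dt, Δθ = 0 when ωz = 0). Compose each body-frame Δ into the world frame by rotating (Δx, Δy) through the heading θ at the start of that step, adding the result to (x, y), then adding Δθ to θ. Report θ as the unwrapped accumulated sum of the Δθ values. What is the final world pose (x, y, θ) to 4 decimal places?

(0.0945, 0.5623, -0.4741)

step 1: ξ=(vx,vy,ωz)=(-0.0281, 0.4219, -0.4018), dt=0.5 → body Δ=(0.0071, 0.2109, -0.2009) → world pose (0.0071, 0.2109, -0.2009)
step 2: ξ=(vx,vy,ωz)=(-0.1781, 0.3469, 0.2946), dt=1.0 → body Δ=(-0.2263, 0.3158, 0.2946) → world pose (-0.1516, 0.5656, 0.0938)
step 3: ξ=(vx,vy,ωz)=(0.1500, 0.1500, -0.9107), dt=0.8 → body Δ=(0.1515, 0.0678, -0.7286) → world pose (-0.0071, 0.6473, -0.6348)
step 4: ξ=(vx,vy,ωz)=(0.0656, -0.0094, 0.0804), dt=2.0 → body Δ=(0.1322, -0.0081, 0.1607) → world pose (0.0945, 0.5623, -0.4741)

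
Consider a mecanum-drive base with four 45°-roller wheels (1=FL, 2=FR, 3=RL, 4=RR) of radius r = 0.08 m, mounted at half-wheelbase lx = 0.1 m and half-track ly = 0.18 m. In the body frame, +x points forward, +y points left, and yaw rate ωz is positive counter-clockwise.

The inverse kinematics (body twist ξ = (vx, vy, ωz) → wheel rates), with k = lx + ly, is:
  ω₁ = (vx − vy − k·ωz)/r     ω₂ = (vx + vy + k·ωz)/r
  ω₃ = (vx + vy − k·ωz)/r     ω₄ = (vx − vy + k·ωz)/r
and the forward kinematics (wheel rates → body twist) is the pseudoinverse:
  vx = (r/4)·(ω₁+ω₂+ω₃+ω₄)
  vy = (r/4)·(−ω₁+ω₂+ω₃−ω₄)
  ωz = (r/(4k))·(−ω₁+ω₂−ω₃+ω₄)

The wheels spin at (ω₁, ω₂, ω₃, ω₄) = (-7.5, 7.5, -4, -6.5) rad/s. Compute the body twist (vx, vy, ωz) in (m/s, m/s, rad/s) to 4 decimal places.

k = lx + ly = 0.1 + 0.18 = 0.2800
ω₁+ω₂+ω₃+ω₄ = -10.5000  →  vx = (0.08/4)·-10.5000 = -0.2100
−ω₁+ω₂+ω₃−ω₄ = 17.5000  →  vy = (0.08/4)·17.5000 = 0.3500
−ω₁+ω₂−ω₃+ω₄ = 12.5000  →  ωz = (0.08/1.1200)·12.5000 = 0.8929

(-0.2100, 0.3500, 0.8929)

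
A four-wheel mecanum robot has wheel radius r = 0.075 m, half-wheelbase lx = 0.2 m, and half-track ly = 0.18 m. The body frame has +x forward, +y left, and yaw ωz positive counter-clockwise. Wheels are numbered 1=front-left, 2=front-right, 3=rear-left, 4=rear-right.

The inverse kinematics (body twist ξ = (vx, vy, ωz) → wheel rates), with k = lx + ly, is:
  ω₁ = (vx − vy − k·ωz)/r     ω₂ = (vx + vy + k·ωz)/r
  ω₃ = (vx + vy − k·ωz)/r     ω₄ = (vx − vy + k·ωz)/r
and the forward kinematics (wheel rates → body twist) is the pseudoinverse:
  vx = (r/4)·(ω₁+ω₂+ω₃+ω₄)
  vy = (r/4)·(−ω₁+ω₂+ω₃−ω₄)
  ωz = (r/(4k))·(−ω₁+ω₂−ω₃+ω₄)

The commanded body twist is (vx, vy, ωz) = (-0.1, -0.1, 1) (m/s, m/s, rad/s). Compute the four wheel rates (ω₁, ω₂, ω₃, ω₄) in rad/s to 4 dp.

(-5.0667, 2.4000, -7.7333, 5.0667)

k = lx + ly = 0.2 + 0.18 = 0.3800;  k·ωz = 0.3800·1 = 0.3800
ω₁ (FL) = (vx − vy − k·ωz)/r = -0.3800/0.075 = -5.0667
ω₂ (FR) = (vx + vy + k·ωz)/r = 0.1800/0.075 = 2.4000
ω₃ (RL) = (vx + vy − k·ωz)/r = -0.5800/0.075 = -7.7333
ω₄ (RR) = (vx − vy + k·ωz)/r = 0.3800/0.075 = 5.0667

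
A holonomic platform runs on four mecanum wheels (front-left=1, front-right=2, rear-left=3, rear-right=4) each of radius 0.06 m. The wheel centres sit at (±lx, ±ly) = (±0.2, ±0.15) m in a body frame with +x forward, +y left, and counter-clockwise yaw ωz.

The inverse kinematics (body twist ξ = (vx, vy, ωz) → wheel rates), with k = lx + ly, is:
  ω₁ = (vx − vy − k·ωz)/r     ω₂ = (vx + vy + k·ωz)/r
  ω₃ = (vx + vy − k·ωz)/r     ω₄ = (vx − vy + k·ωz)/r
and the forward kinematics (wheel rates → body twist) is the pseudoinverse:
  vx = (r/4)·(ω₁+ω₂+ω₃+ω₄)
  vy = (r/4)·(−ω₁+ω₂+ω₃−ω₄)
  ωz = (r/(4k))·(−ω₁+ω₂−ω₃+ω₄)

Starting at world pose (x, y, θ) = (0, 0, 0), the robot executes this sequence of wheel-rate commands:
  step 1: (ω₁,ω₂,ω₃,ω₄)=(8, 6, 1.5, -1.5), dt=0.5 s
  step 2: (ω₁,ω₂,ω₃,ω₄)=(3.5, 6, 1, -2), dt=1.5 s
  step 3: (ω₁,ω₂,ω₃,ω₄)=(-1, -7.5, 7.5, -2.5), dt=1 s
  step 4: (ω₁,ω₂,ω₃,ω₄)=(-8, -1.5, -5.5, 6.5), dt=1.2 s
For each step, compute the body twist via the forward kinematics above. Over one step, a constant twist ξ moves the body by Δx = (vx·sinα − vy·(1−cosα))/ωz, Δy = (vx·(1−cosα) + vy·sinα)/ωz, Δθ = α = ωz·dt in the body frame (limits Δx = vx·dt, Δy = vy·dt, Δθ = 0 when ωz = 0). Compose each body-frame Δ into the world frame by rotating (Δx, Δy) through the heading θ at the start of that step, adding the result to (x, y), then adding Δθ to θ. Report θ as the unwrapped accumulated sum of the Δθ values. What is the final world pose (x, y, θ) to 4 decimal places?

step 1: ξ=(vx,vy,ωz)=(0.2100, 0.0150, -0.2143), dt=0.5 → body Δ=(0.1052, 0.0019, -0.1071) → world pose (0.1052, 0.0019, -0.1071)
step 2: ξ=(vx,vy,ωz)=(0.1275, 0.0825, -0.0214), dt=1.5 → body Δ=(0.1932, 0.1207, -0.0321) → world pose (0.3102, 0.1012, -0.1393)
step 3: ξ=(vx,vy,ωz)=(-0.0525, 0.0525, -0.7071), dt=1.0 → body Δ=(-0.0304, 0.0660, -0.7071) → world pose (0.2892, 0.1708, -0.8464)
step 4: ξ=(vx,vy,ωz)=(-0.1275, -0.0825, 0.7929), dt=1.2 → body Δ=(-0.0873, -0.1522, 0.9514) → world pose (0.1174, 0.1353, 0.1050)

(0.1174, 0.1353, 0.1050)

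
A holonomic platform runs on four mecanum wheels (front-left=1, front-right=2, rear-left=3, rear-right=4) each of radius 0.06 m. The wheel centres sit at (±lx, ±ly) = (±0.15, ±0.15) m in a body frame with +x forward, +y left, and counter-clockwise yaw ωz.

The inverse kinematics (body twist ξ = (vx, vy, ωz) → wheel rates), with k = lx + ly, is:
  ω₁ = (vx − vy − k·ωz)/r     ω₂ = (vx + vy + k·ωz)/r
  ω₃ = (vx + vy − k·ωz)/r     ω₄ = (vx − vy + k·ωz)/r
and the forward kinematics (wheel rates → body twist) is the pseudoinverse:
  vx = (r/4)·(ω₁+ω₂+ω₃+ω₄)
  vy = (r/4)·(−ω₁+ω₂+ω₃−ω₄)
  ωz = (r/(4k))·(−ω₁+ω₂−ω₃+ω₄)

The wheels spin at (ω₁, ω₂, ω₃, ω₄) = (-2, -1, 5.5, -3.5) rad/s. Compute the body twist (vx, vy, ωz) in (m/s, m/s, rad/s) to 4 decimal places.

(-0.0150, 0.1500, -0.4000)

k = lx + ly = 0.15 + 0.15 = 0.3000
ω₁+ω₂+ω₃+ω₄ = -1.0000  →  vx = (0.06/4)·-1.0000 = -0.0150
−ω₁+ω₂+ω₃−ω₄ = 10.0000  →  vy = (0.06/4)·10.0000 = 0.1500
−ω₁+ω₂−ω₃+ω₄ = -8.0000  →  ωz = (0.06/1.2000)·-8.0000 = -0.4000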